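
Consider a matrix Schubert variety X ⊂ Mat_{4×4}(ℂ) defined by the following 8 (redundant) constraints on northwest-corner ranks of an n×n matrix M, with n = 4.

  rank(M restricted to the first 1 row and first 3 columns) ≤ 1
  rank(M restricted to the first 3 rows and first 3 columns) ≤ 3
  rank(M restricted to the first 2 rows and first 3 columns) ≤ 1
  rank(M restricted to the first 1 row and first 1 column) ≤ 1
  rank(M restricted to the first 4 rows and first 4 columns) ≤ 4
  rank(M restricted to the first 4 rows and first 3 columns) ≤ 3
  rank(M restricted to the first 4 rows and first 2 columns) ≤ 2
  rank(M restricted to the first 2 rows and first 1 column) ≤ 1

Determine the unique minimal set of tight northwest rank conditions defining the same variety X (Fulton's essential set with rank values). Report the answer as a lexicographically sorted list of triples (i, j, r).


Rank table r_w(4×4) implied by the 8 constraints:

  R[1]: 1, 1, 1, 1
  R[2]: 1, 1, 1, 2
  R[3]: 1, 2, 2, 3
  R[4]: 1, 2, 3, 4

second differences of R give the permutation w = (1, 4, 2, 3).

1 SE-corner of the 2-cell Rothe diagram gives Ess(w):

[(2, 3, 1)]


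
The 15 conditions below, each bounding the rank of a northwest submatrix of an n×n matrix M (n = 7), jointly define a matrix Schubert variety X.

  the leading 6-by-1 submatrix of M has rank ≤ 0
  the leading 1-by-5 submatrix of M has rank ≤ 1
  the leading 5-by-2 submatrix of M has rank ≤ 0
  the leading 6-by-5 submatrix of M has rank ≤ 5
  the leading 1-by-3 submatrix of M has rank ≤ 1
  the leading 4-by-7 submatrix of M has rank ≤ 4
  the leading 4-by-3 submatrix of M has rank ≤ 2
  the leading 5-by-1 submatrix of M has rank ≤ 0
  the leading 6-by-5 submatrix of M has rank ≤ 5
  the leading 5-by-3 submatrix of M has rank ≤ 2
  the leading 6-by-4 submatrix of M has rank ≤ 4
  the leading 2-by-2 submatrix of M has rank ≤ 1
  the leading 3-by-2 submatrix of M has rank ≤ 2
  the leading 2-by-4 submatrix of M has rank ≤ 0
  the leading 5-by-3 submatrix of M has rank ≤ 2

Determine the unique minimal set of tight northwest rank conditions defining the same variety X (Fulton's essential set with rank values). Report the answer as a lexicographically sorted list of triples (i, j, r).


Recovering R(i,j) via the rank-extension bound from the 15 conditions:

  R[1]: 0  0  0  0  1  1  1
  R[2]: 0  0  0  0  1  2  2
  R[3]: 0  0  1  1  2  3  3
  R[4]: 0  0  1  2  3  4  4
  R[5]: 0  0  1  2  3  4  5
  R[6]: 0  1  2  3  4  5  6
  R[7]: 1  2  3  4  5  6  7

giving w = (5, 6, 3, 4, 7, 2, 1) via Δ²R.

ℓ(w)=15; the 3 essential cells (i,j,r):

[(2, 4, 0), (5, 2, 0), (6, 1, 0)]


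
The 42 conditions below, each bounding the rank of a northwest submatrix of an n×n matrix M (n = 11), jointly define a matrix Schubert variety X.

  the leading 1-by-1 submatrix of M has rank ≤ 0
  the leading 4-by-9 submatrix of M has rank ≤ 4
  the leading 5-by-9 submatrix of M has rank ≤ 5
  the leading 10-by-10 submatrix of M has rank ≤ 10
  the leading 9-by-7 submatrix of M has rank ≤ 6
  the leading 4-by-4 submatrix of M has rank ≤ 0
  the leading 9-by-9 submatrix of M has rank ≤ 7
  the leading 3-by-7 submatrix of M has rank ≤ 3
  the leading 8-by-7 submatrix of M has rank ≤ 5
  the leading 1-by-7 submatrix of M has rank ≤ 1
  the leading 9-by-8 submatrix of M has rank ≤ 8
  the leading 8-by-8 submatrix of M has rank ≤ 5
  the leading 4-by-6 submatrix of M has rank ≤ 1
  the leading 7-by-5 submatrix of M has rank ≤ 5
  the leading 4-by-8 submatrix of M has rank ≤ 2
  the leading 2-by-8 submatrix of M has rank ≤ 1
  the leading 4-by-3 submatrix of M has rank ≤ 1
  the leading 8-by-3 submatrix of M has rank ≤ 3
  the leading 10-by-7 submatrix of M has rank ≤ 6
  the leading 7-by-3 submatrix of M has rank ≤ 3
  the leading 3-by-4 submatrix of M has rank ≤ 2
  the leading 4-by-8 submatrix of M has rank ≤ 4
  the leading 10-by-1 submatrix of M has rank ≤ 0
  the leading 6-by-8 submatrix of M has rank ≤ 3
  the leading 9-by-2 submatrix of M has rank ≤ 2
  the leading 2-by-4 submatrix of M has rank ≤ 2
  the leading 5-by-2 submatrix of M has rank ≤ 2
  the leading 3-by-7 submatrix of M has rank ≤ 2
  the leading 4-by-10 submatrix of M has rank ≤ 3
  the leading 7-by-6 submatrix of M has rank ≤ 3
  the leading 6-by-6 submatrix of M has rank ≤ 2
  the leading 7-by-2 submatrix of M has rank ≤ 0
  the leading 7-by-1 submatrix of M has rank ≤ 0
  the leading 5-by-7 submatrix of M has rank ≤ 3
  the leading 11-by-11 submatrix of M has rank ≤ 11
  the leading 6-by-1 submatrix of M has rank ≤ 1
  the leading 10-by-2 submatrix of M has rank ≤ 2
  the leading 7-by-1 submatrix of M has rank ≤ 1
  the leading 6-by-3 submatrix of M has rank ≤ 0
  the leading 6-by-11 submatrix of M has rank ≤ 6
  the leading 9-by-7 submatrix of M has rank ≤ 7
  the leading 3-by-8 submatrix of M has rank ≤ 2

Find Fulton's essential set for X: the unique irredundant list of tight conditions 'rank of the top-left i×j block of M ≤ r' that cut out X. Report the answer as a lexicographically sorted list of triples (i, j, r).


Rank table r_w(11×11) implied by the 42 constraints:

  i=1: 0 0 0 0 1 1 1 1 1 1 1
  i=2: 0 0 0 0 1 1 1 1 2 2 2
  i=3: 0 0 0 0 1 1 2 2 3 3 3
  i=4: 0 0 0 0 1 1 2 2 3 3 4
  i=5: 0 0 0 1 2 2 3 3 4 4 5
  i=6: 0 0 0 1 2 2 3 3 4 5 6
  i=7: 0 0 1 2 3 3 4 4 5 6 7
  i=8: 0 1 2 3 4 4 5 5 6 7 8
  i=9: 0 1 2 3 4 5 6 6 7 8 9
  i=10: 0 1 2 3 4 5 6 7 8 9 10
  i=11: 1 2 3 4 5 6 7 8 9 10 11

hence w(1..11) = (5, 9, 7, 11, 4, 10, 3, 2, 6, 8, 1).

Fulton essential set (10 of the 36 Rothe cells):

[(2, 8, 1), (4, 4, 0), (4, 6, 1), (4, 8, 2), (4, 10, 3), (6, 3, 0), (6, 6, 2), (6, 8, 3), (7, 2, 0), (10, 1, 0)]


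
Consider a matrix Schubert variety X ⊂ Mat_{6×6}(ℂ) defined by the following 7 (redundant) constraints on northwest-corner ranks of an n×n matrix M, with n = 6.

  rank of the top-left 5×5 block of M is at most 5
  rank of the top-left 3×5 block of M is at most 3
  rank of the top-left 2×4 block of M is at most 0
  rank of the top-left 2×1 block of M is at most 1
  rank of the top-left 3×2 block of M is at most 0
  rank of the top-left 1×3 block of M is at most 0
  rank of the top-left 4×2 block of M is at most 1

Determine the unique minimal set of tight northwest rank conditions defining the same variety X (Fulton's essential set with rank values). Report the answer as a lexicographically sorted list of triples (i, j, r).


Rank table r_w(6×6) implied by the 7 constraints:

  R[1]: 0 0 0 0 1 1
  R[2]: 0 0 0 0 1 2
  R[3]: 0 0 1 1 2 3
  R[4]: 1 1 2 2 3 4
  R[5]: 1 2 3 3 4 5
  R[6]: 1 2 3 4 5 6

the unique w with this rank table is (5, 6, 3, 1, 2, 4).

D(w) has 10 cells with 2 SE-corners; essential set:

[(2, 4, 0), (3, 2, 0)]


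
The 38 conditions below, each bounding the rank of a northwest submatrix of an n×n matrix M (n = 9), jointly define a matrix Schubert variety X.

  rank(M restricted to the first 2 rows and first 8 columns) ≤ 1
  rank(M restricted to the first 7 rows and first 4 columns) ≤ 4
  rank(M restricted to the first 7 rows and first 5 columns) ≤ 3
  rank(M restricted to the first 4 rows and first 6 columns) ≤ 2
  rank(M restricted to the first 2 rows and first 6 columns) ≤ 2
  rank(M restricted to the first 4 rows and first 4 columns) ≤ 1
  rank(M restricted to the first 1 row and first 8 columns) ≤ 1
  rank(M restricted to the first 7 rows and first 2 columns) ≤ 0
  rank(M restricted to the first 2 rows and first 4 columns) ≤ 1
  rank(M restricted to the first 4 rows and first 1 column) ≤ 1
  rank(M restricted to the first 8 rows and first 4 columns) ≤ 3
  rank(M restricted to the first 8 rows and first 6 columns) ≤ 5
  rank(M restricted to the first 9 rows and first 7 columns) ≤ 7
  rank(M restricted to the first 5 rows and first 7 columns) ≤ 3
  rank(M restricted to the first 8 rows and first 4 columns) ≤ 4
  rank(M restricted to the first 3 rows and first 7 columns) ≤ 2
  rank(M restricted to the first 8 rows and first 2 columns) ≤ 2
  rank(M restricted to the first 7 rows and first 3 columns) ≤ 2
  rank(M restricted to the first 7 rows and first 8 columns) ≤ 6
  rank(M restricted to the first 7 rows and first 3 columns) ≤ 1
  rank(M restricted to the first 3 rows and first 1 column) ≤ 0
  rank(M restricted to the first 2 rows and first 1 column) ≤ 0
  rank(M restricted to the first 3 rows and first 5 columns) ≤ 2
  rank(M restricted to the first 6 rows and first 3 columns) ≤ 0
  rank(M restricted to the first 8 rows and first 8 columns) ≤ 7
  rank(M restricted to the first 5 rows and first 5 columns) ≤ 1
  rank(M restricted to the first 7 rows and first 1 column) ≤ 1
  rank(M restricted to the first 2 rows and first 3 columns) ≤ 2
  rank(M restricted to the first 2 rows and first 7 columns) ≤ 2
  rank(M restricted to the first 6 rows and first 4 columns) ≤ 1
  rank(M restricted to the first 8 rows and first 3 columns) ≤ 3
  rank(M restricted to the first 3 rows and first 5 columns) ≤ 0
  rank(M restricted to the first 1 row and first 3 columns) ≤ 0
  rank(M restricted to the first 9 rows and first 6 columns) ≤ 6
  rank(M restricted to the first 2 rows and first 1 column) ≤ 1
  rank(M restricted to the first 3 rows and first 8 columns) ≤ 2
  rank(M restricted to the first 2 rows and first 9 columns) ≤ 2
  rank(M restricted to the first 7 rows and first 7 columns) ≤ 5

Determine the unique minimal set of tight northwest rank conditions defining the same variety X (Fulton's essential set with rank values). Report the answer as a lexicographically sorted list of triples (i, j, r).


Propagating the 38 rank bounds to every northwest block:

  R[1]: 0 | 0 | 0 | 0 | 0 | 1 | 1 | 1 | 1
  R[2]: 0 | 0 | 0 | 0 | 0 | 1 | 1 | 1 | 2
  R[3]: 0 | 0 | 0 | 0 | 0 | 1 | 2 | 2 | 3
  R[4]: 0 | 0 | 0 | 1 | 1 | 2 | 3 | 3 | 4
  R[5]: 0 | 0 | 0 | 1 | 1 | 2 | 3 | 4 | 5
  R[6]: 0 | 0 | 0 | 1 | 2 | 3 | 4 | 5 | 6
  R[7]: 0 | 0 | 1 | 2 | 3 | 4 | 5 | 6 | 7
  R[8]: 1 | 1 | 2 | 3 | 4 | 5 | 6 | 7 | 8
  R[9]: 1 | 2 | 3 | 4 | 5 | 6 | 7 | 8 | 9

giving w = (6, 9, 7, 4, 8, 5, 3, 1, 2) via Δ²R.

Rothe diagram D(w) (29 cells), 5 SE-corners (essential conditions):

[(2, 8, 1), (3, 5, 0), (5, 5, 1), (6, 3, 0), (7, 2, 0)]


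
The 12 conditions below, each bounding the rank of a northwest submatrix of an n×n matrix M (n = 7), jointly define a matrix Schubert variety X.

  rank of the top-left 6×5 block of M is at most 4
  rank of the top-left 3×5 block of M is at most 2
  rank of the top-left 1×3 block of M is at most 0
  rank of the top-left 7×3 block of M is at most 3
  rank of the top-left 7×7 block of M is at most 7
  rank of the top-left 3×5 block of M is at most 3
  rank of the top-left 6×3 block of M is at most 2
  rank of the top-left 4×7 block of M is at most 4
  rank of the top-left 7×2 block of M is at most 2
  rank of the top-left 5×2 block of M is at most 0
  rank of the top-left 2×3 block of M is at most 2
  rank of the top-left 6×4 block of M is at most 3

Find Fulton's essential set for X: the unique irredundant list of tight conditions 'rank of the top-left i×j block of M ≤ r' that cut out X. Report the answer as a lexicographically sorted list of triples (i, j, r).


Recovering R(i,j) via the rank-extension bound from the 12 conditions:

  R[1]: 0 | 0 | 0 | 1 | 1 | 1 | 1
  R[2]: 0 | 0 | 1 | 2 | 2 | 2 | 2
  R[3]: 0 | 0 | 1 | 2 | 2 | 3 | 3
  R[4]: 0 | 0 | 1 | 2 | 3 | 4 | 4
  R[5]: 0 | 0 | 1 | 2 | 3 | 4 | 5
  R[6]: 1 | 1 | 2 | 3 | 4 | 5 | 6
  R[7]: 1 | 2 | 3 | 4 | 5 | 6 | 7

hence w(1..7) = (4, 3, 6, 5, 7, 1, 2).

ℓ(w)=12; the 3 essential cells (i,j,r):

[(1, 3, 0), (3, 5, 2), (5, 2, 0)]


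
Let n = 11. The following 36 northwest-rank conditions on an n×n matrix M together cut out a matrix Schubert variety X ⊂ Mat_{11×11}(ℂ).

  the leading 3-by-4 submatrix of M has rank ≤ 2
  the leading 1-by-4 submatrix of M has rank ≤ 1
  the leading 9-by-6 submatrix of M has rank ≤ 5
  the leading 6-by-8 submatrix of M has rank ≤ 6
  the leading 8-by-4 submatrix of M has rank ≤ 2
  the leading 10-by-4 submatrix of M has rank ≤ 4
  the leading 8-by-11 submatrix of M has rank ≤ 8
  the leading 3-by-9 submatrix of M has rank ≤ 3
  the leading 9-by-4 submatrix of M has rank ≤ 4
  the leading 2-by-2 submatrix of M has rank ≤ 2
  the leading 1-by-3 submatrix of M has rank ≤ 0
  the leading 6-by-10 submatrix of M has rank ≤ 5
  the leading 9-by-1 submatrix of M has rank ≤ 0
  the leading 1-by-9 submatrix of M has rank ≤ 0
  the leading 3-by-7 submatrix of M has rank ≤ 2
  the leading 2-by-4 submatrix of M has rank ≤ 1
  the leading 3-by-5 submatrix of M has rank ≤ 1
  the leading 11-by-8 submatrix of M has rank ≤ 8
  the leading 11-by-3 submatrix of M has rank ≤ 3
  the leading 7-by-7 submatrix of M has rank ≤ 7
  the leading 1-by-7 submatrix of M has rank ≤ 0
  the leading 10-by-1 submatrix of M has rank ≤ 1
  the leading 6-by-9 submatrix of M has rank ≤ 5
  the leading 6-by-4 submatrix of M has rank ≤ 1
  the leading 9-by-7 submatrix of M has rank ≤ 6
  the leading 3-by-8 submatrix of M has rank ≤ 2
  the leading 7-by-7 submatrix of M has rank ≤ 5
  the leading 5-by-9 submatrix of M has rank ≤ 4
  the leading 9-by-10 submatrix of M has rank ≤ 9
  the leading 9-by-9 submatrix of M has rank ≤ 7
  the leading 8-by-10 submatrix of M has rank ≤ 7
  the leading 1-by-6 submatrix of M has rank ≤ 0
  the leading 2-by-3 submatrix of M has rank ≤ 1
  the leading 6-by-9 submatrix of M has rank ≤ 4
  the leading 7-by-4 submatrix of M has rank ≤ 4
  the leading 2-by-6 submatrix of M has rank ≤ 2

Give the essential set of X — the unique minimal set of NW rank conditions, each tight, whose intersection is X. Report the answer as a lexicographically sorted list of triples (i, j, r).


Rank table r_w(11×11) implied by the 36 constraints:

  row 1: 0  0  0  0  0  0  0  0  0  1  1
  row 2: 0  1  1  1  1  1  1  1  1  2  2
  row 3: 0  1  1  1  1  2  2  2  2  3  3
  row 4: 0  1  1  1  2  3  3  3  3  4  4
  row 5: 0  1  1  1  2  3  4  4  4  5  5
  row 6: 0  1  1  1  2  3  4  4  4  5  6
  row 7: 0  1  2  2  3  4  5  5  5  6  7
  row 8: 0  1  2  2  3  4  5  6  6  7  8
  row 9: 0  1  2  3  4  5  6  7  7  8  9
  row 10: 1  2  3  4  5  6  7  8  8  9  10
  row 11: 1  2  3  4  5  6  7  8  9  10  11

second differences of R give the permutation w = (10, 2, 6, 5, 7, 11, 3, 8, 4, 1, 9).

Rothe diagram D(w) (29 cells), 6 SE-corners (essential conditions):

[(1, 9, 0), (3, 5, 1), (6, 4, 1), (6, 9, 4), (8, 4, 2), (9, 1, 0)]


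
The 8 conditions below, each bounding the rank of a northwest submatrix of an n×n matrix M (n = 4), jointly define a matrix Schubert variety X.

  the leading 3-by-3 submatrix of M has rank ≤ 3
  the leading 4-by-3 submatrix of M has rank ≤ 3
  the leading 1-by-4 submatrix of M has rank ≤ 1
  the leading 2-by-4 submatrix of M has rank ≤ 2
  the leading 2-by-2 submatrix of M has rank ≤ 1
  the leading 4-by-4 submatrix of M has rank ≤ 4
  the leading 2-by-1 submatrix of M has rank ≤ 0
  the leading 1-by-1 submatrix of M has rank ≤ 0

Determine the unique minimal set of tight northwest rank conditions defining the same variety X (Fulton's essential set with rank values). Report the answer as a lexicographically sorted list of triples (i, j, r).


Propagating the 8 rank bounds to every northwest block:

  row 1: 0  1  1  1
  row 2: 0  1  2  2
  row 3: 1  2  3  3
  row 4: 1  2  3  4

giving w = (2, 3, 1, 4) via Δ²R.

ℓ(w)=2; the 1 essential cell (i,j,r):

[(2, 1, 0)]


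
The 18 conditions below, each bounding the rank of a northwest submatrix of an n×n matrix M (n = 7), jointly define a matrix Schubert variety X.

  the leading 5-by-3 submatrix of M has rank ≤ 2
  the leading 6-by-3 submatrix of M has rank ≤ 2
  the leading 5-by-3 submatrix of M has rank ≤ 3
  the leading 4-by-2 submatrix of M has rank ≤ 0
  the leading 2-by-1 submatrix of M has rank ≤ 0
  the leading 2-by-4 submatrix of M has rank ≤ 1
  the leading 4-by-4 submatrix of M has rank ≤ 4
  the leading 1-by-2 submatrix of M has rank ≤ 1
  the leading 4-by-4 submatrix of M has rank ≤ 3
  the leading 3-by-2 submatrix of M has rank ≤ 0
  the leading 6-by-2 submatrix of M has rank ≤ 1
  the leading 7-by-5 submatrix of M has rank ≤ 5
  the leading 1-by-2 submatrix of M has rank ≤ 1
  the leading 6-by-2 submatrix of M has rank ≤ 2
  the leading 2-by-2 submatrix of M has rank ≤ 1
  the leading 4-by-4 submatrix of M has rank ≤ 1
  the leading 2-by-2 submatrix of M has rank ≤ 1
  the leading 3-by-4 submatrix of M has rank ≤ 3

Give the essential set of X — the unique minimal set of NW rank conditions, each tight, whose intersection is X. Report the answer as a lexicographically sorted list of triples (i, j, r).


Computing R[i][j] = min implied NW-rank bound (n=7, 18 conditions):

  R[1]: 0, 0, 1, 1, 1, 1, 1
  R[2]: 0, 0, 1, 1, 2, 2, 2
  R[3]: 0, 0, 1, 1, 2, 3, 3
  R[4]: 0, 0, 1, 1, 2, 3, 4
  R[5]: 1, 1, 2, 2, 3, 4, 5
  R[6]: 1, 1, 2, 3, 4, 5, 6
  R[7]: 1, 2, 3, 4, 5, 6, 7

reading off 1-entries of Δ²R: w = (3, 5, 6, 7, 1, 4, 2).

D(w) has 12 cells with 3 SE-corners; essential set:

[(4, 2, 0), (4, 4, 1), (6, 2, 1)]


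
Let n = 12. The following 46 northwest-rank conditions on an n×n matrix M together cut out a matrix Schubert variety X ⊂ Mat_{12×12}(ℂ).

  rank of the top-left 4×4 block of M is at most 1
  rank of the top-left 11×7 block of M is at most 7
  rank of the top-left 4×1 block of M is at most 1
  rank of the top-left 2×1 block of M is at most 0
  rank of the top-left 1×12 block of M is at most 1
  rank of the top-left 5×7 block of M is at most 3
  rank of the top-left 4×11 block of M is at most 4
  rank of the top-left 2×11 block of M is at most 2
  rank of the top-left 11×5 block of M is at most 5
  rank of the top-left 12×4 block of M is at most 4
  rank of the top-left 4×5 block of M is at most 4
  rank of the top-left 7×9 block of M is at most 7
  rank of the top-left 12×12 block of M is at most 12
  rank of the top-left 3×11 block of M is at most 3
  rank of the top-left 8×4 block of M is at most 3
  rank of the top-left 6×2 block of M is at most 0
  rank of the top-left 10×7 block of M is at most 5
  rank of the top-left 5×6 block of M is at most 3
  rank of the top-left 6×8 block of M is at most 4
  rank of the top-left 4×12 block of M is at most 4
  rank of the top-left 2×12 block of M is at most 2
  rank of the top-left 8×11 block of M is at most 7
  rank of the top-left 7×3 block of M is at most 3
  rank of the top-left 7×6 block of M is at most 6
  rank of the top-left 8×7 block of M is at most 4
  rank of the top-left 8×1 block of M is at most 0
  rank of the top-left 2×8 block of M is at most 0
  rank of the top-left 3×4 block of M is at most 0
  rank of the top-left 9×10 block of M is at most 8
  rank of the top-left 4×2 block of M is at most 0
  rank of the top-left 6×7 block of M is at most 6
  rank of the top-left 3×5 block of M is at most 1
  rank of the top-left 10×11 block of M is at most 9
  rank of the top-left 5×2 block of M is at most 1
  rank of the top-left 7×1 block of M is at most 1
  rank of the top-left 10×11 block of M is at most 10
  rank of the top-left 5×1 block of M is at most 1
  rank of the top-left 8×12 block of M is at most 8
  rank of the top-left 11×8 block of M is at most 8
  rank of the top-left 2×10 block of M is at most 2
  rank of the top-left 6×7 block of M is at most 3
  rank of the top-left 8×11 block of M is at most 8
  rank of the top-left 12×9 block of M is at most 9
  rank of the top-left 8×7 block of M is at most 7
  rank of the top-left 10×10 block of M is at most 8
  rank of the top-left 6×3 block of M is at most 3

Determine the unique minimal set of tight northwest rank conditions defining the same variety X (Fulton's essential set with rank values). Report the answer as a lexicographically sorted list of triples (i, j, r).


Propagating the 46 rank bounds to every northwest block:

  i=1: 0 | 0 | 0 | 0 | 0 | 0 | 0 | 0 | 1 | 1 | 1 | 1
  i=2: 0 | 0 | 0 | 0 | 0 | 0 | 0 | 0 | 1 | 2 | 2 | 2
  i=3: 0 | 0 | 0 | 0 | 1 | 1 | 1 | 1 | 2 | 3 | 3 | 3
  i=4: 0 | 0 | 1 | 1 | 2 | 2 | 2 | 2 | 3 | 4 | 4 | 4
  i=5: 0 | 0 | 1 | 2 | 3 | 3 | 3 | 3 | 4 | 5 | 5 | 5
  i=6: 0 | 0 | 1 | 2 | 3 | 3 | 3 | 4 | 5 | 6 | 6 | 6
  i=7: 0 | 1 | 2 | 3 | 4 | 4 | 4 | 5 | 6 | 7 | 7 | 7
  i=8: 0 | 1 | 2 | 3 | 4 | 4 | 4 | 5 | 6 | 7 | 7 | 8
  i=9: 1 | 2 | 3 | 4 | 5 | 5 | 5 | 6 | 7 | 8 | 8 | 9
  i=10: 1 | 2 | 3 | 4 | 5 | 5 | 5 | 6 | 7 | 8 | 9 | 10
  i=11: 1 | 2 | 3 | 4 | 5 | 6 | 6 | 7 | 8 | 9 | 10 | 11
  i=12: 1 | 2 | 3 | 4 | 5 | 6 | 7 | 8 | 9 | 10 | 11 | 12

hence w(1..12) = (9, 10, 5, 3, 4, 8, 2, 12, 1, 11, 6, 7).

ℓ(w)=35; the 8 essential cells (i,j,r):

[(2, 8, 0), (3, 4, 0), (6, 2, 0), (6, 7, 3), (8, 1, 0), (8, 7, 4), (8, 11, 7), (10, 7, 5)]


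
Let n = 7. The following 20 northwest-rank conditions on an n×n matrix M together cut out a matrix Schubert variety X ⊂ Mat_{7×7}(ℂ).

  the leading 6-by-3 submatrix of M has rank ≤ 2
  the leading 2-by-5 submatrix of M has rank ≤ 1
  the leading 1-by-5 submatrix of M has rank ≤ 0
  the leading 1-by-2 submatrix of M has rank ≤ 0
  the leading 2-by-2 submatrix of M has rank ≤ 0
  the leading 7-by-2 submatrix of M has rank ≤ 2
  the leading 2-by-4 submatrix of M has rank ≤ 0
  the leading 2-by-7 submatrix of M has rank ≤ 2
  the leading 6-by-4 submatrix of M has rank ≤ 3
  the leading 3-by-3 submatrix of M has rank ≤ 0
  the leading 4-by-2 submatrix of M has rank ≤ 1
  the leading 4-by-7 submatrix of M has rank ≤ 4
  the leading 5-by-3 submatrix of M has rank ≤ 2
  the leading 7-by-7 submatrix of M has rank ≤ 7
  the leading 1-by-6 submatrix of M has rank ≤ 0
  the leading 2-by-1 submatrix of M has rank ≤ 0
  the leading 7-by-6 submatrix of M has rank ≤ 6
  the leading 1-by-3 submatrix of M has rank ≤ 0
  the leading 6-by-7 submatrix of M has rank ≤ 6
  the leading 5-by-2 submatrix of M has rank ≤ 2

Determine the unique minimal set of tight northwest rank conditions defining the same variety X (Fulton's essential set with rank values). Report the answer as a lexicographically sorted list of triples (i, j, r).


Computing R[i][j] = min implied NW-rank bound (n=7, 20 conditions):

  row 1: 0  0  0  0  0  0  1
  row 2: 0  0  0  0  1  1  2
  row 3: 0  0  0  1  2  2  3
  row 4: 1  1  1  2  3  3  4
  row 5: 1  2  2  3  4  4  5
  row 6: 1  2  2  3  4  5  6
  row 7: 1  2  3  4  5  6  7

the unique w with this rank table is (7, 5, 4, 1, 2, 6, 3).

Fulton essential set (4 of the 14 Rothe cells):

[(1, 6, 0), (2, 4, 0), (3, 3, 0), (6, 3, 2)]


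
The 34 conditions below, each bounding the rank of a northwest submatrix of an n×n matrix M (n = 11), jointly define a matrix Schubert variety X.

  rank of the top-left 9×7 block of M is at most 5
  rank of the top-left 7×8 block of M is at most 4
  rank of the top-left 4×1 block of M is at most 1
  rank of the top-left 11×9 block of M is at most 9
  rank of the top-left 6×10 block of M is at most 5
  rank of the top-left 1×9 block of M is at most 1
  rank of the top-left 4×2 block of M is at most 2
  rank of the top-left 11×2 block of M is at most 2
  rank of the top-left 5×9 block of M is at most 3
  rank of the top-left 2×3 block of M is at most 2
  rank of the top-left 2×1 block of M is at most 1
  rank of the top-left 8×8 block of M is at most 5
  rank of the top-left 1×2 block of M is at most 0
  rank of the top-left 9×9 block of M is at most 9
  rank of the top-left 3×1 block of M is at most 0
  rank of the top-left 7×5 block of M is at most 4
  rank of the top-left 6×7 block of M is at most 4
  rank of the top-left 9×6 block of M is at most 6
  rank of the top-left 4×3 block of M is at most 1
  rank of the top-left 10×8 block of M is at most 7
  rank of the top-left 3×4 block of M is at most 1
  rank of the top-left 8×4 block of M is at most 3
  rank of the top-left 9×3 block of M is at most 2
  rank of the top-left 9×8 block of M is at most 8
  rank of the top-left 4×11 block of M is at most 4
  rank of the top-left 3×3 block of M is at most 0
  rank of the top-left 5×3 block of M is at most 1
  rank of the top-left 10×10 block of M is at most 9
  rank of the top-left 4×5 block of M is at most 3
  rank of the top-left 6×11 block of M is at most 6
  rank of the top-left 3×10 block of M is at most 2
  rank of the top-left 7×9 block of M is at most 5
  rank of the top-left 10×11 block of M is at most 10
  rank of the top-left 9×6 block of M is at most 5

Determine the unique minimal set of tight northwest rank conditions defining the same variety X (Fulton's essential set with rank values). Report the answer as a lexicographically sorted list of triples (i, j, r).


Recovering R(i,j) via the rank-extension bound from the 34 conditions:

  R[1]: 0 | 0 | 0 | 1 | 1 | 1 | 1 | 1 | 1 | 1 | 1
  R[2]: 0 | 0 | 0 | 1 | 2 | 2 | 2 | 2 | 2 | 2 | 2
  R[3]: 0 | 0 | 0 | 1 | 2 | 2 | 2 | 2 | 2 | 2 | 3
  R[4]: 1 | 1 | 1 | 2 | 3 | 3 | 3 | 3 | 3 | 3 | 4
  R[5]: 1 | 1 | 1 | 2 | 3 | 3 | 3 | 3 | 3 | 4 | 5
  R[6]: 1 | 2 | 2 | 3 | 4 | 4 | 4 | 4 | 4 | 5 | 6
  R[7]: 1 | 2 | 2 | 3 | 4 | 4 | 4 | 4 | 5 | 6 | 7
  R[8]: 1 | 2 | 2 | 3 | 4 | 5 | 5 | 5 | 6 | 7 | 8
  R[9]: 1 | 2 | 2 | 3 | 4 | 5 | 5 | 6 | 7 | 8 | 9
  R[10]: 1 | 2 | 3 | 4 | 5 | 6 | 6 | 7 | 8 | 9 | 10
  R[11]: 1 | 2 | 3 | 4 | 5 | 6 | 7 | 8 | 9 | 10 | 11

hence w(1..11) = (4, 5, 11, 1, 10, 2, 9, 6, 8, 3, 7).

7 SE-corners of the 27-cell Rothe diagram give Ess(w):

[(3, 3, 0), (3, 10, 2), (5, 3, 1), (5, 9, 3), (7, 8, 4), (9, 3, 2), (9, 7, 5)]


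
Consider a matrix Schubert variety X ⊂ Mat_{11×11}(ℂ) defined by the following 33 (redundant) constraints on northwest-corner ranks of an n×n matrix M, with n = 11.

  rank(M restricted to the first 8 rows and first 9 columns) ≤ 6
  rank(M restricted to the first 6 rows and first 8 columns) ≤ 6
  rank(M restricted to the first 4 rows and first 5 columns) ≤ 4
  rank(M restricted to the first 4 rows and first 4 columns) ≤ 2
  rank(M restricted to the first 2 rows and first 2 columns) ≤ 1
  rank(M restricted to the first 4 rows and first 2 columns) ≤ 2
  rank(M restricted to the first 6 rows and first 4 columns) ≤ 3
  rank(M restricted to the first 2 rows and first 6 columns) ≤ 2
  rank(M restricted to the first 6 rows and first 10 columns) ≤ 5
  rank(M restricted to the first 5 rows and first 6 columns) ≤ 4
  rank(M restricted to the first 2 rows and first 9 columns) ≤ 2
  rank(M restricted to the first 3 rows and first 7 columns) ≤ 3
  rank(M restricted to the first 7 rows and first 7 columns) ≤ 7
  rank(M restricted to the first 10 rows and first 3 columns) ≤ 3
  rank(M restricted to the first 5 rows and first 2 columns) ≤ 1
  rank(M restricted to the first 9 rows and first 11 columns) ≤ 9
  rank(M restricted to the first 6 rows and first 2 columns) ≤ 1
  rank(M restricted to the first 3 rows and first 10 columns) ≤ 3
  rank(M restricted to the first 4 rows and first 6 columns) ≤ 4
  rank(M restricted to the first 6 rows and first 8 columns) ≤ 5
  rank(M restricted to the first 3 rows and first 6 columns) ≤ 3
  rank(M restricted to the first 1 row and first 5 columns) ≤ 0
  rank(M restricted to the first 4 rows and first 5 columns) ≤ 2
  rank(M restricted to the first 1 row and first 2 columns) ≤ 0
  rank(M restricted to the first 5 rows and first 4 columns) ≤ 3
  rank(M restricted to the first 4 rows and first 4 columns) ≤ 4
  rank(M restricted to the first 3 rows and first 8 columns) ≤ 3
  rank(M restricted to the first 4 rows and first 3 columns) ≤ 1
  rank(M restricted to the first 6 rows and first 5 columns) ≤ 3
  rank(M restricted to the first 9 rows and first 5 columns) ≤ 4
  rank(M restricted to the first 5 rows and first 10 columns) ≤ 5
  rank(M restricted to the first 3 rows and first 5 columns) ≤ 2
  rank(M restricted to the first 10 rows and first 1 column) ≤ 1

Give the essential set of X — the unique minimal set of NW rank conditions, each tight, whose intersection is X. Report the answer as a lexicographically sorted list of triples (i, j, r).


Recovering R(i,j) via the rank-extension bound from the 33 conditions:

  0  0  0  0  0  1  1  1  1  1  1
  1  1  1  1  1  2  2  2  2  2  2
  1  1  1  2  2  3  3  3  3  3  3
  1  1  1  2  2  3  4  4  4  4  4
  1  1  2  3  3  4  5  5  5  5  5
  1  1  2  3  3  4  5  5  5  5  6
  1  2  3  4  4  5  6  6  6  6  7
  1  2  3  4  4  5  6  6  6  7  8
  1  2  3  4  4  5  6  7  7  8  9
  1  2  3  4  5  6  7  8  8  9  10
  1  2  3  4  5  6  7  8  9  10  11

giving w = (6, 1, 4, 7, 3, 11, 2, 10, 8, 5, 9) via Δ²R.

|D(w)|=20, |Ess(w)|=8:

[(1, 5, 0), (4, 3, 1), (4, 5, 2), (6, 2, 1), (6, 5, 3), (6, 10, 5), (8, 9, 6), (9, 5, 4)]


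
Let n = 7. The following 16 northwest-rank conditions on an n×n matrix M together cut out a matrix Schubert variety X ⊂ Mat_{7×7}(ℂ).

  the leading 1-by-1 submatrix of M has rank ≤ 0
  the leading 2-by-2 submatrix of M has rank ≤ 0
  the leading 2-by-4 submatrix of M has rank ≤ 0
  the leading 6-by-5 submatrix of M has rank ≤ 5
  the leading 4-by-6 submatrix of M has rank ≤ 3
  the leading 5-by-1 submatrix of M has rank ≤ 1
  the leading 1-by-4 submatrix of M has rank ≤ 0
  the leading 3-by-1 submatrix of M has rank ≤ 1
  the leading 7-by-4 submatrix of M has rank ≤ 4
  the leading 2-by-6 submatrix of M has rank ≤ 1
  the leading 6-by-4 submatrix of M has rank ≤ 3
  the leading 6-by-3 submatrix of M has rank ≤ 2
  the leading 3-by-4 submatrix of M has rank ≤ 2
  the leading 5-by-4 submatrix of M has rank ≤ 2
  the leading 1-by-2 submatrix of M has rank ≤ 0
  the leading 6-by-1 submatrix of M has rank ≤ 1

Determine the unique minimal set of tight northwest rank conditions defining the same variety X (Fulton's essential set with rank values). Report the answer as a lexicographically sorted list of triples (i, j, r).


Reconstructing r_w from the 16 given conditions:

  R[1]: 0 | 0 | 0 | 0 | 1 | 1 | 1
  R[2]: 0 | 0 | 0 | 0 | 1 | 1 | 2
  R[3]: 1 | 1 | 1 | 1 | 2 | 2 | 3
  R[4]: 1 | 2 | 2 | 2 | 3 | 3 | 4
  R[5]: 1 | 2 | 2 | 2 | 3 | 4 | 5
  R[6]: 1 | 2 | 2 | 3 | 4 | 5 | 6
  R[7]: 1 | 2 | 3 | 4 | 5 | 6 | 7

hence w(1..7) = (5, 7, 1, 2, 6, 4, 3).

ℓ(w)=12; the 4 essential cells (i,j,r):

[(2, 4, 0), (2, 6, 1), (5, 4, 2), (6, 3, 2)]


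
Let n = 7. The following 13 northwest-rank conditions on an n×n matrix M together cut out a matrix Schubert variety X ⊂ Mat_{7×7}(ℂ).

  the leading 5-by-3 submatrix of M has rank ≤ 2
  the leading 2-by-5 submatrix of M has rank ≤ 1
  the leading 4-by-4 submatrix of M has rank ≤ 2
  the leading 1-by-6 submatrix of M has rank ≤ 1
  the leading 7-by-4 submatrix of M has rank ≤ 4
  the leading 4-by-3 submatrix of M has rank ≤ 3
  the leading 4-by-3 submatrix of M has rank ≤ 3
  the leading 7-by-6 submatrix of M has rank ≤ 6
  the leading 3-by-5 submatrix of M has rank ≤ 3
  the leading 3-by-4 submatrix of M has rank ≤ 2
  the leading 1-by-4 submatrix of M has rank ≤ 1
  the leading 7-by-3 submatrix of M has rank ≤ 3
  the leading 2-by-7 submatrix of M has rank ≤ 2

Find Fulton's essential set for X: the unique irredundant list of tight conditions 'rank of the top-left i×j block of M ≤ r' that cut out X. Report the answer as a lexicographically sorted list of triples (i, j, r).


Recovering R(i,j) via the rank-extension bound from the 13 conditions:

  i=1: 1  1  1  1  1  1  1
  i=2: 1  1  1  1  1  2  2
  i=3: 1  2  2  2  2  3  3
  i=4: 1  2  2  2  3  4  4
  i=5: 1  2  2  3  4  5  5
  i=6: 1  2  3  4  5  6  6
  i=7: 1  2  3  4  5  6  7

reading off 1-entries of Δ²R: w = (1, 6, 2, 5, 4, 3, 7).

D(w) has 7 cells with 3 SE-corners; essential set:

[(2, 5, 1), (4, 4, 2), (5, 3, 2)]


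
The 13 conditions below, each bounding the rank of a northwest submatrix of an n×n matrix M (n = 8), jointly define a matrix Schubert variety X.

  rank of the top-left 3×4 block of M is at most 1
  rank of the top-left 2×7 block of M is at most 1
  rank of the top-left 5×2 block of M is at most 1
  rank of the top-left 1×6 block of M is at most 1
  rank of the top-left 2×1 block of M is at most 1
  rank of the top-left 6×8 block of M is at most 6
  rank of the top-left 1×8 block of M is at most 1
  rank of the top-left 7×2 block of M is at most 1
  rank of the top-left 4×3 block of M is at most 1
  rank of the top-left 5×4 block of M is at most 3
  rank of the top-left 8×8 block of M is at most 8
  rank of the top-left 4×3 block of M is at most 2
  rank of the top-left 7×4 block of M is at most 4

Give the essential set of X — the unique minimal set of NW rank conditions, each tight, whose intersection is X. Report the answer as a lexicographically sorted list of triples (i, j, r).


Propagating the 13 rank bounds to every northwest block:

  row 1: 1 | 1 | 1 | 1 | 1 | 1 | 1 | 1
  row 2: 1 | 1 | 1 | 1 | 1 | 1 | 1 | 2
  row 3: 1 | 1 | 1 | 1 | 2 | 2 | 2 | 3
  row 4: 1 | 1 | 1 | 2 | 3 | 3 | 3 | 4
  row 5: 1 | 1 | 2 | 3 | 4 | 4 | 4 | 5
  row 6: 1 | 1 | 2 | 3 | 4 | 5 | 5 | 6
  row 7: 1 | 1 | 2 | 3 | 4 | 5 | 6 | 7
  row 8: 1 | 2 | 3 | 4 | 5 | 6 | 7 | 8

reading off 1-entries of Δ²R: w = (1, 8, 5, 4, 3, 6, 7, 2).

D(w) has 14 cells with 4 SE-corners; essential set:

[(2, 7, 1), (3, 4, 1), (4, 3, 1), (7, 2, 1)]


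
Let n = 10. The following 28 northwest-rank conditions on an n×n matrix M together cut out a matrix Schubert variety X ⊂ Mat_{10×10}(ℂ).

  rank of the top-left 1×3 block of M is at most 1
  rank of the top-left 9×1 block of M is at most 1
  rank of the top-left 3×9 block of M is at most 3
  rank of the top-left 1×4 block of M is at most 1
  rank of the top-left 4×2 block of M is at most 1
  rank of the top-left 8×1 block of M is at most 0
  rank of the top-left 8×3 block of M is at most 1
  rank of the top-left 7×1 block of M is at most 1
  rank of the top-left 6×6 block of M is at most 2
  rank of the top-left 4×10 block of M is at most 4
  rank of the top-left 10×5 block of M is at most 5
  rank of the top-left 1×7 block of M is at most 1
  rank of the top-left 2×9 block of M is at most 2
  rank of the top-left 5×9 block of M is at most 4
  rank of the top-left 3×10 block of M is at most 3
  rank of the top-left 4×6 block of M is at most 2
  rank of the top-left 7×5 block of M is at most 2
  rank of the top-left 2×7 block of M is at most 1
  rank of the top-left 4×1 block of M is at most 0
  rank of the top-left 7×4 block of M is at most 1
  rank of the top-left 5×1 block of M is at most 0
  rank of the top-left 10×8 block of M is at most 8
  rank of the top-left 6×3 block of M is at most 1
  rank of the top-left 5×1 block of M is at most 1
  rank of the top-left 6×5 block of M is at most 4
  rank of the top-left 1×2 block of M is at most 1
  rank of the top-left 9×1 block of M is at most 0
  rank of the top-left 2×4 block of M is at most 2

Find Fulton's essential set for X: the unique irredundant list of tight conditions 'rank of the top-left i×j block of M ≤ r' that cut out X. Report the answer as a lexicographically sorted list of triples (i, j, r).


Recovering R(i,j) via the rank-extension bound from the 28 conditions:

  row 1: 0 1 1 1 1 1 1 1 1 1
  row 2: 0 1 1 1 1 1 1 2 2 2
  row 3: 0 1 1 1 2 2 2 3 3 3
  row 4: 0 1 1 1 2 2 3 4 4 4
  row 5: 0 1 1 1 2 2 3 4 4 5
  row 6: 0 1 1 1 2 2 3 4 5 6
  row 7: 0 1 1 1 2 3 4 5 6 7
  row 8: 0 1 1 2 3 4 5 6 7 8
  row 9: 0 1 2 3 4 5 6 7 8 9
  row 10: 1 2 3 4 5 6 7 8 9 10

so w = (2, 8, 5, 7, 10, 9, 6, 4, 3, 1).

Fulton essential set (6 of the 29 Rothe cells):

[(2, 7, 1), (5, 9, 4), (6, 6, 2), (7, 4, 1), (8, 3, 1), (9, 1, 0)]


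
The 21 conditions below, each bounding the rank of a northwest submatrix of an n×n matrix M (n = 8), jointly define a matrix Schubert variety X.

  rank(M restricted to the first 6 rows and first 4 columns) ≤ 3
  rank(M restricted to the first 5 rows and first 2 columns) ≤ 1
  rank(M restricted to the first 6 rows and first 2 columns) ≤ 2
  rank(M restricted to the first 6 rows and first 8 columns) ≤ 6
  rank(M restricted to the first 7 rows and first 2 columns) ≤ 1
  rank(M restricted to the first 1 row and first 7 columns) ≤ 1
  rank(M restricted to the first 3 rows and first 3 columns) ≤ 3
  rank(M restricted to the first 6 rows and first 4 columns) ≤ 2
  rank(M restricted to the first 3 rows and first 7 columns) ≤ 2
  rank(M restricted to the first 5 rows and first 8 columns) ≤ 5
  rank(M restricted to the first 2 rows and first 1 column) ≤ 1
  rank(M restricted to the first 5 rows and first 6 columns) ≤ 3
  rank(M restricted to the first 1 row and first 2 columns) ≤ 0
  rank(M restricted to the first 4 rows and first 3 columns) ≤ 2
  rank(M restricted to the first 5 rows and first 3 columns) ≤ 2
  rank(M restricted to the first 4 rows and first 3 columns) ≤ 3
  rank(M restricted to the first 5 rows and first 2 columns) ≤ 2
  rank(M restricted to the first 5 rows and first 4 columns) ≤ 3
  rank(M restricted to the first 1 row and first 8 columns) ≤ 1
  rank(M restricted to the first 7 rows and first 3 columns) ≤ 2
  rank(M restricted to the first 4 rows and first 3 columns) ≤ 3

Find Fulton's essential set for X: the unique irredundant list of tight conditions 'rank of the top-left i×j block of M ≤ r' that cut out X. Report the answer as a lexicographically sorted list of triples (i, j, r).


Recovering R(i,j) via the rank-extension bound from the 21 conditions:

  row 1: 0 | 0 | 1 | 1 | 1 | 1 | 1 | 1
  row 2: 1 | 1 | 2 | 2 | 2 | 2 | 2 | 2
  row 3: 1 | 1 | 2 | 2 | 2 | 2 | 2 | 3
  row 4: 1 | 1 | 2 | 2 | 3 | 3 | 3 | 4
  row 5: 1 | 1 | 2 | 2 | 3 | 3 | 4 | 5
  row 6: 1 | 1 | 2 | 2 | 3 | 4 | 5 | 6
  row 7: 1 | 1 | 2 | 3 | 4 | 5 | 6 | 7
  row 8: 1 | 2 | 3 | 4 | 5 | 6 | 7 | 8

the unique w with this rank table is (3, 1, 8, 5, 7, 6, 4, 2).

D(w) has 15 cells with 5 SE-corners; essential set:

[(1, 2, 0), (3, 7, 2), (5, 6, 3), (6, 4, 2), (7, 2, 1)]


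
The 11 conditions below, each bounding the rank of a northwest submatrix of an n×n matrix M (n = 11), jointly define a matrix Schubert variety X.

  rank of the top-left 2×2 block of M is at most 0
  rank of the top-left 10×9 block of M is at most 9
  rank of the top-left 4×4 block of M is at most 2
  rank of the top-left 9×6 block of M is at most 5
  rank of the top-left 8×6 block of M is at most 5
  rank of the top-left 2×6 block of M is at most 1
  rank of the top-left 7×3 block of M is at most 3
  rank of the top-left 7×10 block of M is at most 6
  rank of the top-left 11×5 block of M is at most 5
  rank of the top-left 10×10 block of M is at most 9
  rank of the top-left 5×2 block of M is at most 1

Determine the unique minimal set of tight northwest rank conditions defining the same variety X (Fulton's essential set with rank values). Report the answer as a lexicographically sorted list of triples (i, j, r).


Rank table r_w(11×11) implied by the 11 constraints:

  0 0 1 1 1 1 1 1 1 1 1
  0 0 1 1 1 1 2 2 2 2 2
  1 1 2 2 2 2 3 3 3 3 3
  1 1 2 2 3 3 4 4 4 4 4
  1 1 2 3 4 4 5 5 5 5 5
  1 2 3 4 5 5 6 6 6 6 6
  1 2 3 4 5 5 6 6 6 6 7
  1 2 3 4 5 5 6 7 7 7 8
  1 2 3 4 5 5 6 7 8 8 9
  1 2 3 4 5 6 7 8 9 9 10
  1 2 3 4 5 6 7 8 9 10 11

giving w = (3, 7, 1, 5, 4, 2, 11, 8, 9, 6, 10) via Δ²R.

Fulton essential set (6 of the 16 Rothe cells):

[(2, 2, 0), (2, 6, 1), (4, 4, 2), (5, 2, 1), (7, 10, 6), (9, 6, 5)]


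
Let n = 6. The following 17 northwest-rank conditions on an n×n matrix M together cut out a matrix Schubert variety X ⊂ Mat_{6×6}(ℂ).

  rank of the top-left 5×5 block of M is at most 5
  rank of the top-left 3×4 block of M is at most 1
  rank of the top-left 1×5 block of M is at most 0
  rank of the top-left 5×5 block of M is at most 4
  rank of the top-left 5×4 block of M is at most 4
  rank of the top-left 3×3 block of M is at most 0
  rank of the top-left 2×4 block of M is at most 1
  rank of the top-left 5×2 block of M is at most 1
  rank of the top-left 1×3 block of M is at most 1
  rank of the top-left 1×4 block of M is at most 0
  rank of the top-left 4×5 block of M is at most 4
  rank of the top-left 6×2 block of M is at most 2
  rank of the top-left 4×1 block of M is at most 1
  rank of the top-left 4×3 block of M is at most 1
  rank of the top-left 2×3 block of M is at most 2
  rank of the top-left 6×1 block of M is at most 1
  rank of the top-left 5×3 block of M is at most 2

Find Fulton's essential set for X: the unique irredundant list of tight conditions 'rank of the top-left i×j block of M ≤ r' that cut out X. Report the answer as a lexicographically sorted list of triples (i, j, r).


The tightest implied rank at each (i,j), from the 17 conditions:

  row 1: 0 | 0 | 0 | 0 | 0 | 1
  row 2: 0 | 0 | 0 | 1 | 1 | 2
  row 3: 0 | 0 | 0 | 1 | 2 | 3
  row 4: 1 | 1 | 1 | 2 | 3 | 4
  row 5: 1 | 1 | 2 | 3 | 4 | 5
  row 6: 1 | 2 | 3 | 4 | 5 | 6

reading off 1-entries of Δ²R: w = (6, 4, 5, 1, 3, 2).

ℓ(w)=12; the 3 essential cells (i,j,r):

[(1, 5, 0), (3, 3, 0), (5, 2, 1)]
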